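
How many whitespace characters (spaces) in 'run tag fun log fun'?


\s matches whitespace characters (spaces, tabs, etc.).
Text: 'run tag fun log fun'
This text has 5 words separated by spaces.
Number of spaces = number of words - 1 = 5 - 1 = 4

4


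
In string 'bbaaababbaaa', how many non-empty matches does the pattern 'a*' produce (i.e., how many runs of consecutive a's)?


Pattern 'a*' matches zero or more a's. We want non-empty runs of consecutive a's.
String: 'bbaaababbaaa'
Walking through the string to find runs of a's:
  Run 1: positions 2-4 -> 'aaa'
  Run 2: positions 6-6 -> 'a'
  Run 3: positions 9-11 -> 'aaa'
Non-empty runs found: ['aaa', 'a', 'aaa']
Count: 3

3


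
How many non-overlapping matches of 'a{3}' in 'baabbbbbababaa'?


Pattern 'a{3}' matches exactly 3 consecutive a's (greedy, non-overlapping).
String: 'baabbbbbababaa'
Scanning for runs of a's:
  Run at pos 1: 'aa' (length 2) -> 0 match(es)
  Run at pos 8: 'a' (length 1) -> 0 match(es)
  Run at pos 10: 'a' (length 1) -> 0 match(es)
  Run at pos 12: 'aa' (length 2) -> 0 match(es)
Matches found: []
Total: 0

0


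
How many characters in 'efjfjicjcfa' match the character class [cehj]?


Character class [cehj] matches any of: {c, e, h, j}
Scanning string 'efjfjicjcfa' character by character:
  pos 0: 'e' -> MATCH
  pos 1: 'f' -> no
  pos 2: 'j' -> MATCH
  pos 3: 'f' -> no
  pos 4: 'j' -> MATCH
  pos 5: 'i' -> no
  pos 6: 'c' -> MATCH
  pos 7: 'j' -> MATCH
  pos 8: 'c' -> MATCH
  pos 9: 'f' -> no
  pos 10: 'a' -> no
Total matches: 6

6


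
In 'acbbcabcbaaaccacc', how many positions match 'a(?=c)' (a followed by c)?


Lookahead 'a(?=c)' matches 'a' only when followed by 'c'.
String: 'acbbcabcbaaaccacc'
Checking each position where char is 'a':
  pos 0: 'a' -> MATCH (next='c')
  pos 5: 'a' -> no (next='b')
  pos 9: 'a' -> no (next='a')
  pos 10: 'a' -> no (next='a')
  pos 11: 'a' -> MATCH (next='c')
  pos 14: 'a' -> MATCH (next='c')
Matching positions: [0, 11, 14]
Count: 3

3


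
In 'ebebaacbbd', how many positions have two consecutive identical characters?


Looking for consecutive identical characters in 'ebebaacbbd':
  pos 0-1: 'e' vs 'b' -> different
  pos 1-2: 'b' vs 'e' -> different
  pos 2-3: 'e' vs 'b' -> different
  pos 3-4: 'b' vs 'a' -> different
  pos 4-5: 'a' vs 'a' -> MATCH ('aa')
  pos 5-6: 'a' vs 'c' -> different
  pos 6-7: 'c' vs 'b' -> different
  pos 7-8: 'b' vs 'b' -> MATCH ('bb')
  pos 8-9: 'b' vs 'd' -> different
Consecutive identical pairs: ['aa', 'bb']
Count: 2

2


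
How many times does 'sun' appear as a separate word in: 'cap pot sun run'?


Scanning each word for exact match 'sun':
  Word 1: 'cap' -> no
  Word 2: 'pot' -> no
  Word 3: 'sun' -> MATCH
  Word 4: 'run' -> no
Total matches: 1

1


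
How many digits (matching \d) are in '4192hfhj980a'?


\d matches any digit 0-9.
Scanning '4192hfhj980a':
  pos 0: '4' -> DIGIT
  pos 1: '1' -> DIGIT
  pos 2: '9' -> DIGIT
  pos 3: '2' -> DIGIT
  pos 8: '9' -> DIGIT
  pos 9: '8' -> DIGIT
  pos 10: '0' -> DIGIT
Digits found: ['4', '1', '9', '2', '9', '8', '0']
Total: 7

7


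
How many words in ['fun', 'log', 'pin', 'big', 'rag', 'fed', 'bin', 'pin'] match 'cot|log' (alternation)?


Alternation 'cot|log' matches either 'cot' or 'log'.
Checking each word:
  'fun' -> no
  'log' -> MATCH
  'pin' -> no
  'big' -> no
  'rag' -> no
  'fed' -> no
  'bin' -> no
  'pin' -> no
Matches: ['log']
Count: 1

1


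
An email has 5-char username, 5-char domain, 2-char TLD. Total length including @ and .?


An email address has format: username@domain.tld
Username length: 5
'@' character: 1
Domain length: 5
'.' character: 1
TLD length: 2
Total = 5 + 1 + 5 + 1 + 2 = 14

14


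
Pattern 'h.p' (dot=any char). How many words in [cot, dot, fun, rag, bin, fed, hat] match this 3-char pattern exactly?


Pattern 'h.p' means: starts with 'h', any single char, ends with 'p'.
Checking each word (must be exactly 3 chars):
  'cot' (len=3): no
  'dot' (len=3): no
  'fun' (len=3): no
  'rag' (len=3): no
  'bin' (len=3): no
  'fed' (len=3): no
  'hat' (len=3): no
Matching words: []
Total: 0

0


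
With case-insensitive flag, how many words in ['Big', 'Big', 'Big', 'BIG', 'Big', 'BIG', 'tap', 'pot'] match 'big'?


Case-insensitive matching: compare each word's lowercase form to 'big'.
  'Big' -> lower='big' -> MATCH
  'Big' -> lower='big' -> MATCH
  'Big' -> lower='big' -> MATCH
  'BIG' -> lower='big' -> MATCH
  'Big' -> lower='big' -> MATCH
  'BIG' -> lower='big' -> MATCH
  'tap' -> lower='tap' -> no
  'pot' -> lower='pot' -> no
Matches: ['Big', 'Big', 'Big', 'BIG', 'Big', 'BIG']
Count: 6

6


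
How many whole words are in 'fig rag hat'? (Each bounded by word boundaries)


Word boundaries (\b) mark the start/end of each word.
Text: 'fig rag hat'
Splitting by whitespace:
  Word 1: 'fig'
  Word 2: 'rag'
  Word 3: 'hat'
Total whole words: 3

3


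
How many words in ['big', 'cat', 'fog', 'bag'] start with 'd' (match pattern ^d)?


Pattern ^d anchors to start of word. Check which words begin with 'd':
  'big' -> no
  'cat' -> no
  'fog' -> no
  'bag' -> no
Matching words: []
Count: 0

0


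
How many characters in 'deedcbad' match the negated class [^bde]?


Negated class [^bde] matches any char NOT in {b, d, e}
Scanning 'deedcbad':
  pos 0: 'd' -> no (excluded)
  pos 1: 'e' -> no (excluded)
  pos 2: 'e' -> no (excluded)
  pos 3: 'd' -> no (excluded)
  pos 4: 'c' -> MATCH
  pos 5: 'b' -> no (excluded)
  pos 6: 'a' -> MATCH
  pos 7: 'd' -> no (excluded)
Total matches: 2

2


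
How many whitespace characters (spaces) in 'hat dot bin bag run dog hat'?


\s matches whitespace characters (spaces, tabs, etc.).
Text: 'hat dot bin bag run dog hat'
This text has 7 words separated by spaces.
Number of spaces = number of words - 1 = 7 - 1 = 6

6


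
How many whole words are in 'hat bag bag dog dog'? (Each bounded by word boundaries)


Word boundaries (\b) mark the start/end of each word.
Text: 'hat bag bag dog dog'
Splitting by whitespace:
  Word 1: 'hat'
  Word 2: 'bag'
  Word 3: 'bag'
  Word 4: 'dog'
  Word 5: 'dog'
Total whole words: 5

5


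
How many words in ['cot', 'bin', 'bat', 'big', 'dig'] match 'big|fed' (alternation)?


Alternation 'big|fed' matches either 'big' or 'fed'.
Checking each word:
  'cot' -> no
  'bin' -> no
  'bat' -> no
  'big' -> MATCH
  'dig' -> no
Matches: ['big']
Count: 1

1


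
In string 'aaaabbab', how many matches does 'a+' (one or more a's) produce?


Pattern 'a+' matches one or more consecutive a's.
String: 'aaaabbab'
Scanning for runs of a:
  Match 1: 'aaaa' (length 4)
  Match 2: 'a' (length 1)
Total matches: 2

2


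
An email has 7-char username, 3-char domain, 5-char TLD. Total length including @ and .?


An email address has format: username@domain.tld
Username length: 7
'@' character: 1
Domain length: 3
'.' character: 1
TLD length: 5
Total = 7 + 1 + 3 + 1 + 5 = 17

17


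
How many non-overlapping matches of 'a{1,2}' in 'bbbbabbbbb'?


Pattern 'a{1,2}' matches between 1 and 2 consecutive a's (greedy).
String: 'bbbbabbbbb'
Finding runs of a's and applying greedy matching:
  Run at pos 4: 'a' (length 1)
Matches: ['a']
Count: 1

1


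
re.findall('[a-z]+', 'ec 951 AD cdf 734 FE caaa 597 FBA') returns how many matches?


Pattern '[a-z]+' finds one or more lowercase letters.
Text: 'ec 951 AD cdf 734 FE caaa 597 FBA'
Scanning for matches:
  Match 1: 'ec'
  Match 2: 'cdf'
  Match 3: 'caaa'
Total matches: 3

3


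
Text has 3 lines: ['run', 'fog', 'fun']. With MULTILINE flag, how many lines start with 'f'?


With MULTILINE flag, ^ matches the start of each line.
Lines: ['run', 'fog', 'fun']
Checking which lines start with 'f':
  Line 1: 'run' -> no
  Line 2: 'fog' -> MATCH
  Line 3: 'fun' -> MATCH
Matching lines: ['fog', 'fun']
Count: 2

2


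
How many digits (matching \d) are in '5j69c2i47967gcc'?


\d matches any digit 0-9.
Scanning '5j69c2i47967gcc':
  pos 0: '5' -> DIGIT
  pos 2: '6' -> DIGIT
  pos 3: '9' -> DIGIT
  pos 5: '2' -> DIGIT
  pos 7: '4' -> DIGIT
  pos 8: '7' -> DIGIT
  pos 9: '9' -> DIGIT
  pos 10: '6' -> DIGIT
  pos 11: '7' -> DIGIT
Digits found: ['5', '6', '9', '2', '4', '7', '9', '6', '7']
Total: 9

9


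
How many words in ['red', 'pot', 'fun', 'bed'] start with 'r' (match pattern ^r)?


Pattern ^r anchors to start of word. Check which words begin with 'r':
  'red' -> MATCH (starts with 'r')
  'pot' -> no
  'fun' -> no
  'bed' -> no
Matching words: ['red']
Count: 1

1


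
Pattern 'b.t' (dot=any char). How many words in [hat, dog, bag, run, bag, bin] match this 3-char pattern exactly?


Pattern 'b.t' means: starts with 'b', any single char, ends with 't'.
Checking each word (must be exactly 3 chars):
  'hat' (len=3): no
  'dog' (len=3): no
  'bag' (len=3): no
  'run' (len=3): no
  'bag' (len=3): no
  'bin' (len=3): no
Matching words: []
Total: 0

0


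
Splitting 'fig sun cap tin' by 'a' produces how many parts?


Splitting by 'a' breaks the string at each occurrence of the separator.
Text: 'fig sun cap tin'
Parts after split:
  Part 1: 'fig sun c'
  Part 2: 'p tin'
Total parts: 2

2


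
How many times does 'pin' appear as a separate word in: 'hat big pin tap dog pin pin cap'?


Scanning each word for exact match 'pin':
  Word 1: 'hat' -> no
  Word 2: 'big' -> no
  Word 3: 'pin' -> MATCH
  Word 4: 'tap' -> no
  Word 5: 'dog' -> no
  Word 6: 'pin' -> MATCH
  Word 7: 'pin' -> MATCH
  Word 8: 'cap' -> no
Total matches: 3

3


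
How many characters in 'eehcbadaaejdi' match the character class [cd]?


Character class [cd] matches any of: {c, d}
Scanning string 'eehcbadaaejdi' character by character:
  pos 0: 'e' -> no
  pos 1: 'e' -> no
  pos 2: 'h' -> no
  pos 3: 'c' -> MATCH
  pos 4: 'b' -> no
  pos 5: 'a' -> no
  pos 6: 'd' -> MATCH
  pos 7: 'a' -> no
  pos 8: 'a' -> no
  pos 9: 'e' -> no
  pos 10: 'j' -> no
  pos 11: 'd' -> MATCH
  pos 12: 'i' -> no
Total matches: 3

3


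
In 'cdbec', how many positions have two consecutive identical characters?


Looking for consecutive identical characters in 'cdbec':
  pos 0-1: 'c' vs 'd' -> different
  pos 1-2: 'd' vs 'b' -> different
  pos 2-3: 'b' vs 'e' -> different
  pos 3-4: 'e' vs 'c' -> different
Consecutive identical pairs: []
Count: 0

0


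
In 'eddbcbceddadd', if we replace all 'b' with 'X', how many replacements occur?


re.sub('b', 'X', text) replaces every occurrence of 'b' with 'X'.
Text: 'eddbcbceddadd'
Scanning for 'b':
  pos 3: 'b' -> replacement #1
  pos 5: 'b' -> replacement #2
Total replacements: 2

2


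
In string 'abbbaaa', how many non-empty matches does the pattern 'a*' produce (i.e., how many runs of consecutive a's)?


Pattern 'a*' matches zero or more a's. We want non-empty runs of consecutive a's.
String: 'abbbaaa'
Walking through the string to find runs of a's:
  Run 1: positions 0-0 -> 'a'
  Run 2: positions 4-6 -> 'aaa'
Non-empty runs found: ['a', 'aaa']
Count: 2

2


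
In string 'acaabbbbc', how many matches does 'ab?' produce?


Pattern 'ab?' matches 'a' optionally followed by 'b'.
String: 'acaabbbbc'
Scanning left to right for 'a' then checking next char:
  Match 1: 'a' (a not followed by b)
  Match 2: 'a' (a not followed by b)
  Match 3: 'ab' (a followed by b)
Total matches: 3

3


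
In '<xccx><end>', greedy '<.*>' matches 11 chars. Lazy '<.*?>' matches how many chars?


Greedy '<.*>' tries to match as MUCH as possible.
Lazy '<.*?>' tries to match as LITTLE as possible.

String: '<xccx><end>'
Greedy '<.*>' starts at first '<' and extends to the LAST '>': '<xccx><end>' (11 chars)
Lazy '<.*?>' starts at first '<' and stops at the FIRST '>': '<xccx>' (6 chars)

6


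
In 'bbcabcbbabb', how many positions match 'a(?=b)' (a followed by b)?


Lookahead 'a(?=b)' matches 'a' only when followed by 'b'.
String: 'bbcabcbbabb'
Checking each position where char is 'a':
  pos 3: 'a' -> MATCH (next='b')
  pos 8: 'a' -> MATCH (next='b')
Matching positions: [3, 8]
Count: 2

2


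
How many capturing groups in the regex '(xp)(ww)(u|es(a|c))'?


To count capturing groups, count each '(' that starts a group.
Pattern: '(xp)(ww)(u|es(a|c))'
Walking through the pattern:
  Position 0: '(' -> group #1
  Position 4: '(' -> group #2
  Position 8: '(' -> group #3
  Position 13: '(' -> group #4
Total capturing groups: 4

4


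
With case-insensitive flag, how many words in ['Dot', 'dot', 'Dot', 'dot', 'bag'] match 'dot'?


Case-insensitive matching: compare each word's lowercase form to 'dot'.
  'Dot' -> lower='dot' -> MATCH
  'dot' -> lower='dot' -> MATCH
  'Dot' -> lower='dot' -> MATCH
  'dot' -> lower='dot' -> MATCH
  'bag' -> lower='bag' -> no
Matches: ['Dot', 'dot', 'Dot', 'dot']
Count: 4

4


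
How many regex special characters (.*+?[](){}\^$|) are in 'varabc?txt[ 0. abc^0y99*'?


Regex special characters are: . * + ? [ ] ( ) { } \ ^ $ |
Scanning 'varabc?txt[ 0. abc^0y99*':
  pos 6: '?' -> SPECIAL
  pos 10: '[' -> SPECIAL
  pos 13: '.' -> SPECIAL
  pos 18: '^' -> SPECIAL
  pos 23: '*' -> SPECIAL
Special chars found: ['?', '[', '.', '^', '*']
Total: 5

5


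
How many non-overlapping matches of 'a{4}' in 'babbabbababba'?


Pattern 'a{4}' matches exactly 4 consecutive a's (greedy, non-overlapping).
String: 'babbabbababba'
Scanning for runs of a's:
  Run at pos 1: 'a' (length 1) -> 0 match(es)
  Run at pos 4: 'a' (length 1) -> 0 match(es)
  Run at pos 7: 'a' (length 1) -> 0 match(es)
  Run at pos 9: 'a' (length 1) -> 0 match(es)
  Run at pos 12: 'a' (length 1) -> 0 match(es)
Matches found: []
Total: 0

0


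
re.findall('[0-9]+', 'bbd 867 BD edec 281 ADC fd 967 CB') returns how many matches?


Pattern '[0-9]+' finds one or more digits.
Text: 'bbd 867 BD edec 281 ADC fd 967 CB'
Scanning for matches:
  Match 1: '867'
  Match 2: '281'
  Match 3: '967'
Total matches: 3

3


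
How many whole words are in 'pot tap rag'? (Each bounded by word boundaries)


Word boundaries (\b) mark the start/end of each word.
Text: 'pot tap rag'
Splitting by whitespace:
  Word 1: 'pot'
  Word 2: 'tap'
  Word 3: 'rag'
Total whole words: 3

3


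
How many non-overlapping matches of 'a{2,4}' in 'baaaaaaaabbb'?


Pattern 'a{2,4}' matches between 2 and 4 consecutive a's (greedy).
String: 'baaaaaaaabbb'
Finding runs of a's and applying greedy matching:
  Run at pos 1: 'aaaaaaaa' (length 8)
Matches: ['aaaa', 'aaaa']
Count: 2

2


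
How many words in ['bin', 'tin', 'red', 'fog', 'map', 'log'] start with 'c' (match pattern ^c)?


Pattern ^c anchors to start of word. Check which words begin with 'c':
  'bin' -> no
  'tin' -> no
  'red' -> no
  'fog' -> no
  'map' -> no
  'log' -> no
Matching words: []
Count: 0

0


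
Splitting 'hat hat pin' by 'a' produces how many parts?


Splitting by 'a' breaks the string at each occurrence of the separator.
Text: 'hat hat pin'
Parts after split:
  Part 1: 'h'
  Part 2: 't h'
  Part 3: 't pin'
Total parts: 3

3


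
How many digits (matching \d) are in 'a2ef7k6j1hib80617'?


\d matches any digit 0-9.
Scanning 'a2ef7k6j1hib80617':
  pos 1: '2' -> DIGIT
  pos 4: '7' -> DIGIT
  pos 6: '6' -> DIGIT
  pos 8: '1' -> DIGIT
  pos 12: '8' -> DIGIT
  pos 13: '0' -> DIGIT
  pos 14: '6' -> DIGIT
  pos 15: '1' -> DIGIT
  pos 16: '7' -> DIGIT
Digits found: ['2', '7', '6', '1', '8', '0', '6', '1', '7']
Total: 9

9


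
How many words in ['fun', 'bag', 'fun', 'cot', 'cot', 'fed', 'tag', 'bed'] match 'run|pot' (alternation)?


Alternation 'run|pot' matches either 'run' or 'pot'.
Checking each word:
  'fun' -> no
  'bag' -> no
  'fun' -> no
  'cot' -> no
  'cot' -> no
  'fed' -> no
  'tag' -> no
  'bed' -> no
Matches: []
Count: 0

0


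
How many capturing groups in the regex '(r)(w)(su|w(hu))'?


To count capturing groups, count each '(' that starts a group.
Pattern: '(r)(w)(su|w(hu))'
Walking through the pattern:
  Position 0: '(' -> group #1
  Position 3: '(' -> group #2
  Position 6: '(' -> group #3
  Position 11: '(' -> group #4
Total capturing groups: 4

4


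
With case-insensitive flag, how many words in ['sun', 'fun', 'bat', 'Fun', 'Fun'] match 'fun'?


Case-insensitive matching: compare each word's lowercase form to 'fun'.
  'sun' -> lower='sun' -> no
  'fun' -> lower='fun' -> MATCH
  'bat' -> lower='bat' -> no
  'Fun' -> lower='fun' -> MATCH
  'Fun' -> lower='fun' -> MATCH
Matches: ['fun', 'Fun', 'Fun']
Count: 3

3


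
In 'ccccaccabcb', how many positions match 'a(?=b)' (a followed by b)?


Lookahead 'a(?=b)' matches 'a' only when followed by 'b'.
String: 'ccccaccabcb'
Checking each position where char is 'a':
  pos 4: 'a' -> no (next='c')
  pos 7: 'a' -> MATCH (next='b')
Matching positions: [7]
Count: 1

1


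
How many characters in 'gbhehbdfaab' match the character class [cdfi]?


Character class [cdfi] matches any of: {c, d, f, i}
Scanning string 'gbhehbdfaab' character by character:
  pos 0: 'g' -> no
  pos 1: 'b' -> no
  pos 2: 'h' -> no
  pos 3: 'e' -> no
  pos 4: 'h' -> no
  pos 5: 'b' -> no
  pos 6: 'd' -> MATCH
  pos 7: 'f' -> MATCH
  pos 8: 'a' -> no
  pos 9: 'a' -> no
  pos 10: 'b' -> no
Total matches: 2

2


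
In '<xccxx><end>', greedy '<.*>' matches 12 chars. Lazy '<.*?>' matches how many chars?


Greedy '<.*>' tries to match as MUCH as possible.
Lazy '<.*?>' tries to match as LITTLE as possible.

String: '<xccxx><end>'
Greedy '<.*>' starts at first '<' and extends to the LAST '>': '<xccxx><end>' (12 chars)
Lazy '<.*?>' starts at first '<' and stops at the FIRST '>': '<xccxx>' (7 chars)

7


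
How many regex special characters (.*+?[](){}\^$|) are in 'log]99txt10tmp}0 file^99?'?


Regex special characters are: . * + ? [ ] ( ) { } \ ^ $ |
Scanning 'log]99txt10tmp}0 file^99?':
  pos 3: ']' -> SPECIAL
  pos 14: '}' -> SPECIAL
  pos 21: '^' -> SPECIAL
  pos 24: '?' -> SPECIAL
Special chars found: [']', '}', '^', '?']
Total: 4

4


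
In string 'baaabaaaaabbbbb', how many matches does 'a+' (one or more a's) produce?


Pattern 'a+' matches one or more consecutive a's.
String: 'baaabaaaaabbbbb'
Scanning for runs of a:
  Match 1: 'aaa' (length 3)
  Match 2: 'aaaaa' (length 5)
Total matches: 2

2


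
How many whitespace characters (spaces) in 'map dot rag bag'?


\s matches whitespace characters (spaces, tabs, etc.).
Text: 'map dot rag bag'
This text has 4 words separated by spaces.
Number of spaces = number of words - 1 = 4 - 1 = 3

3


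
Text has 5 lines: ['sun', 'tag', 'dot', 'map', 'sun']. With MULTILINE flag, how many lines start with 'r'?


With MULTILINE flag, ^ matches the start of each line.
Lines: ['sun', 'tag', 'dot', 'map', 'sun']
Checking which lines start with 'r':
  Line 1: 'sun' -> no
  Line 2: 'tag' -> no
  Line 3: 'dot' -> no
  Line 4: 'map' -> no
  Line 5: 'sun' -> no
Matching lines: []
Count: 0

0


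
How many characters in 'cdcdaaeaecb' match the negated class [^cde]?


Negated class [^cde] matches any char NOT in {c, d, e}
Scanning 'cdcdaaeaecb':
  pos 0: 'c' -> no (excluded)
  pos 1: 'd' -> no (excluded)
  pos 2: 'c' -> no (excluded)
  pos 3: 'd' -> no (excluded)
  pos 4: 'a' -> MATCH
  pos 5: 'a' -> MATCH
  pos 6: 'e' -> no (excluded)
  pos 7: 'a' -> MATCH
  pos 8: 'e' -> no (excluded)
  pos 9: 'c' -> no (excluded)
  pos 10: 'b' -> MATCH
Total matches: 4

4


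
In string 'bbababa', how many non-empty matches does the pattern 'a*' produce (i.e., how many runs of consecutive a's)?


Pattern 'a*' matches zero or more a's. We want non-empty runs of consecutive a's.
String: 'bbababa'
Walking through the string to find runs of a's:
  Run 1: positions 2-2 -> 'a'
  Run 2: positions 4-4 -> 'a'
  Run 3: positions 6-6 -> 'a'
Non-empty runs found: ['a', 'a', 'a']
Count: 3

3


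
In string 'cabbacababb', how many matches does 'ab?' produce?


Pattern 'ab?' matches 'a' optionally followed by 'b'.
String: 'cabbacababb'
Scanning left to right for 'a' then checking next char:
  Match 1: 'ab' (a followed by b)
  Match 2: 'a' (a not followed by b)
  Match 3: 'ab' (a followed by b)
  Match 4: 'ab' (a followed by b)
Total matches: 4

4


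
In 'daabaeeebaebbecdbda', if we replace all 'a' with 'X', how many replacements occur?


re.sub('a', 'X', text) replaces every occurrence of 'a' with 'X'.
Text: 'daabaeeebaebbecdbda'
Scanning for 'a':
  pos 1: 'a' -> replacement #1
  pos 2: 'a' -> replacement #2
  pos 4: 'a' -> replacement #3
  pos 9: 'a' -> replacement #4
  pos 18: 'a' -> replacement #5
Total replacements: 5

5


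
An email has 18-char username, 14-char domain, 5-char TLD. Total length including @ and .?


An email address has format: username@domain.tld
Username length: 18
'@' character: 1
Domain length: 14
'.' character: 1
TLD length: 5
Total = 18 + 1 + 14 + 1 + 5 = 39

39


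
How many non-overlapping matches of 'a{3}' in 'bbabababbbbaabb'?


Pattern 'a{3}' matches exactly 3 consecutive a's (greedy, non-overlapping).
String: 'bbabababbbbaabb'
Scanning for runs of a's:
  Run at pos 2: 'a' (length 1) -> 0 match(es)
  Run at pos 4: 'a' (length 1) -> 0 match(es)
  Run at pos 6: 'a' (length 1) -> 0 match(es)
  Run at pos 11: 'aa' (length 2) -> 0 match(es)
Matches found: []
Total: 0

0


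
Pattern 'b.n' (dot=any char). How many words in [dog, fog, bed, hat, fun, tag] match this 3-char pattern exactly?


Pattern 'b.n' means: starts with 'b', any single char, ends with 'n'.
Checking each word (must be exactly 3 chars):
  'dog' (len=3): no
  'fog' (len=3): no
  'bed' (len=3): no
  'hat' (len=3): no
  'fun' (len=3): no
  'tag' (len=3): no
Matching words: []
Total: 0

0


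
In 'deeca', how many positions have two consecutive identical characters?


Looking for consecutive identical characters in 'deeca':
  pos 0-1: 'd' vs 'e' -> different
  pos 1-2: 'e' vs 'e' -> MATCH ('ee')
  pos 2-3: 'e' vs 'c' -> different
  pos 3-4: 'c' vs 'a' -> different
Consecutive identical pairs: ['ee']
Count: 1

1


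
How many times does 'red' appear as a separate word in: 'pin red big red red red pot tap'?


Scanning each word for exact match 'red':
  Word 1: 'pin' -> no
  Word 2: 'red' -> MATCH
  Word 3: 'big' -> no
  Word 4: 'red' -> MATCH
  Word 5: 'red' -> MATCH
  Word 6: 'red' -> MATCH
  Word 7: 'pot' -> no
  Word 8: 'tap' -> no
Total matches: 4

4


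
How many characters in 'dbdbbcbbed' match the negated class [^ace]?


Negated class [^ace] matches any char NOT in {a, c, e}
Scanning 'dbdbbcbbed':
  pos 0: 'd' -> MATCH
  pos 1: 'b' -> MATCH
  pos 2: 'd' -> MATCH
  pos 3: 'b' -> MATCH
  pos 4: 'b' -> MATCH
  pos 5: 'c' -> no (excluded)
  pos 6: 'b' -> MATCH
  pos 7: 'b' -> MATCH
  pos 8: 'e' -> no (excluded)
  pos 9: 'd' -> MATCH
Total matches: 8

8


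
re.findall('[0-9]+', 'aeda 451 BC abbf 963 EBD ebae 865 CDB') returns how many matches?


Pattern '[0-9]+' finds one or more digits.
Text: 'aeda 451 BC abbf 963 EBD ebae 865 CDB'
Scanning for matches:
  Match 1: '451'
  Match 2: '963'
  Match 3: '865'
Total matches: 3

3


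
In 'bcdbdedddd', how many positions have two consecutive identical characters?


Looking for consecutive identical characters in 'bcdbdedddd':
  pos 0-1: 'b' vs 'c' -> different
  pos 1-2: 'c' vs 'd' -> different
  pos 2-3: 'd' vs 'b' -> different
  pos 3-4: 'b' vs 'd' -> different
  pos 4-5: 'd' vs 'e' -> different
  pos 5-6: 'e' vs 'd' -> different
  pos 6-7: 'd' vs 'd' -> MATCH ('dd')
  pos 7-8: 'd' vs 'd' -> MATCH ('dd')
  pos 8-9: 'd' vs 'd' -> MATCH ('dd')
Consecutive identical pairs: ['dd', 'dd', 'dd']
Count: 3

3


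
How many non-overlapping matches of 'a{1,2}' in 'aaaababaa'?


Pattern 'a{1,2}' matches between 1 and 2 consecutive a's (greedy).
String: 'aaaababaa'
Finding runs of a's and applying greedy matching:
  Run at pos 0: 'aaaa' (length 4)
  Run at pos 5: 'a' (length 1)
  Run at pos 7: 'aa' (length 2)
Matches: ['aa', 'aa', 'a', 'aa']
Count: 4

4


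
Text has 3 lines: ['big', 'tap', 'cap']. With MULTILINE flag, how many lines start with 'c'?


With MULTILINE flag, ^ matches the start of each line.
Lines: ['big', 'tap', 'cap']
Checking which lines start with 'c':
  Line 1: 'big' -> no
  Line 2: 'tap' -> no
  Line 3: 'cap' -> MATCH
Matching lines: ['cap']
Count: 1

1


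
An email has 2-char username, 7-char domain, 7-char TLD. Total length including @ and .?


An email address has format: username@domain.tld
Username length: 2
'@' character: 1
Domain length: 7
'.' character: 1
TLD length: 7
Total = 2 + 1 + 7 + 1 + 7 = 18

18


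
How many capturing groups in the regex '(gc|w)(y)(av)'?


To count capturing groups, count each '(' that starts a group.
Pattern: '(gc|w)(y)(av)'
Walking through the pattern:
  Position 0: '(' -> group #1
  Position 6: '(' -> group #2
  Position 9: '(' -> group #3
Total capturing groups: 3

3


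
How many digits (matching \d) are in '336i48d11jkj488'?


\d matches any digit 0-9.
Scanning '336i48d11jkj488':
  pos 0: '3' -> DIGIT
  pos 1: '3' -> DIGIT
  pos 2: '6' -> DIGIT
  pos 4: '4' -> DIGIT
  pos 5: '8' -> DIGIT
  pos 7: '1' -> DIGIT
  pos 8: '1' -> DIGIT
  pos 12: '4' -> DIGIT
  pos 13: '8' -> DIGIT
  pos 14: '8' -> DIGIT
Digits found: ['3', '3', '6', '4', '8', '1', '1', '4', '8', '8']
Total: 10

10


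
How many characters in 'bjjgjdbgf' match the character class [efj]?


Character class [efj] matches any of: {e, f, j}
Scanning string 'bjjgjdbgf' character by character:
  pos 0: 'b' -> no
  pos 1: 'j' -> MATCH
  pos 2: 'j' -> MATCH
  pos 3: 'g' -> no
  pos 4: 'j' -> MATCH
  pos 5: 'd' -> no
  pos 6: 'b' -> no
  pos 7: 'g' -> no
  pos 8: 'f' -> MATCH
Total matches: 4

4


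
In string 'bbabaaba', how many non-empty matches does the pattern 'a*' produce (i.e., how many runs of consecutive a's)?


Pattern 'a*' matches zero or more a's. We want non-empty runs of consecutive a's.
String: 'bbabaaba'
Walking through the string to find runs of a's:
  Run 1: positions 2-2 -> 'a'
  Run 2: positions 4-5 -> 'aa'
  Run 3: positions 7-7 -> 'a'
Non-empty runs found: ['a', 'aa', 'a']
Count: 3

3


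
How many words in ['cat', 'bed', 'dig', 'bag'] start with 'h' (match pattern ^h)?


Pattern ^h anchors to start of word. Check which words begin with 'h':
  'cat' -> no
  'bed' -> no
  'dig' -> no
  'bag' -> no
Matching words: []
Count: 0

0


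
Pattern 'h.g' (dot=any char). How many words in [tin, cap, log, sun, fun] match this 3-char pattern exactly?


Pattern 'h.g' means: starts with 'h', any single char, ends with 'g'.
Checking each word (must be exactly 3 chars):
  'tin' (len=3): no
  'cap' (len=3): no
  'log' (len=3): no
  'sun' (len=3): no
  'fun' (len=3): no
Matching words: []
Total: 0

0


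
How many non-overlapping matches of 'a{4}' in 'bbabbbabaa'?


Pattern 'a{4}' matches exactly 4 consecutive a's (greedy, non-overlapping).
String: 'bbabbbabaa'
Scanning for runs of a's:
  Run at pos 2: 'a' (length 1) -> 0 match(es)
  Run at pos 6: 'a' (length 1) -> 0 match(es)
  Run at pos 8: 'aa' (length 2) -> 0 match(es)
Matches found: []
Total: 0

0


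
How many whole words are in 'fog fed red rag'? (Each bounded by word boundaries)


Word boundaries (\b) mark the start/end of each word.
Text: 'fog fed red rag'
Splitting by whitespace:
  Word 1: 'fog'
  Word 2: 'fed'
  Word 3: 'red'
  Word 4: 'rag'
Total whole words: 4

4


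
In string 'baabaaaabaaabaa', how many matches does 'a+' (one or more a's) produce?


Pattern 'a+' matches one or more consecutive a's.
String: 'baabaaaabaaabaa'
Scanning for runs of a:
  Match 1: 'aa' (length 2)
  Match 2: 'aaaa' (length 4)
  Match 3: 'aaa' (length 3)
  Match 4: 'aa' (length 2)
Total matches: 4

4


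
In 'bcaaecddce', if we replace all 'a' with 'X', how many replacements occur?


re.sub('a', 'X', text) replaces every occurrence of 'a' with 'X'.
Text: 'bcaaecddce'
Scanning for 'a':
  pos 2: 'a' -> replacement #1
  pos 3: 'a' -> replacement #2
Total replacements: 2

2


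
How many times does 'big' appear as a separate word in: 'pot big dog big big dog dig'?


Scanning each word for exact match 'big':
  Word 1: 'pot' -> no
  Word 2: 'big' -> MATCH
  Word 3: 'dog' -> no
  Word 4: 'big' -> MATCH
  Word 5: 'big' -> MATCH
  Word 6: 'dog' -> no
  Word 7: 'dig' -> no
Total matches: 3

3


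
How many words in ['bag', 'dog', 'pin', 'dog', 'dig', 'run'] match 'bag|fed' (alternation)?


Alternation 'bag|fed' matches either 'bag' or 'fed'.
Checking each word:
  'bag' -> MATCH
  'dog' -> no
  'pin' -> no
  'dog' -> no
  'dig' -> no
  'run' -> no
Matches: ['bag']
Count: 1

1


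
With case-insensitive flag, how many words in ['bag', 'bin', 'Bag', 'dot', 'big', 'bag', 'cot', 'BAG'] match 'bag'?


Case-insensitive matching: compare each word's lowercase form to 'bag'.
  'bag' -> lower='bag' -> MATCH
  'bin' -> lower='bin' -> no
  'Bag' -> lower='bag' -> MATCH
  'dot' -> lower='dot' -> no
  'big' -> lower='big' -> no
  'bag' -> lower='bag' -> MATCH
  'cot' -> lower='cot' -> no
  'BAG' -> lower='bag' -> MATCH
Matches: ['bag', 'Bag', 'bag', 'BAG']
Count: 4

4


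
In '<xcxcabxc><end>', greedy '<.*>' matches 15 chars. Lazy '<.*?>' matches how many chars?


Greedy '<.*>' tries to match as MUCH as possible.
Lazy '<.*?>' tries to match as LITTLE as possible.

String: '<xcxcabxc><end>'
Greedy '<.*>' starts at first '<' and extends to the LAST '>': '<xcxcabxc><end>' (15 chars)
Lazy '<.*?>' starts at first '<' and stops at the FIRST '>': '<xcxcabxc>' (10 chars)

10


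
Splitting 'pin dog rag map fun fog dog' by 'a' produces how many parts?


Splitting by 'a' breaks the string at each occurrence of the separator.
Text: 'pin dog rag map fun fog dog'
Parts after split:
  Part 1: 'pin dog r'
  Part 2: 'g m'
  Part 3: 'p fun fog dog'
Total parts: 3

3


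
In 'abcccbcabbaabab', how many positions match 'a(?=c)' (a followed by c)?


Lookahead 'a(?=c)' matches 'a' only when followed by 'c'.
String: 'abcccbcabbaabab'
Checking each position where char is 'a':
  pos 0: 'a' -> no (next='b')
  pos 7: 'a' -> no (next='b')
  pos 10: 'a' -> no (next='a')
  pos 11: 'a' -> no (next='b')
  pos 13: 'a' -> no (next='b')
Matching positions: []
Count: 0

0


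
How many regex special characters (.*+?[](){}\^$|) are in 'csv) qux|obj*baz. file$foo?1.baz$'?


Regex special characters are: . * + ? [ ] ( ) { } \ ^ $ |
Scanning 'csv) qux|obj*baz. file$foo?1.baz$':
  pos 3: ')' -> SPECIAL
  pos 8: '|' -> SPECIAL
  pos 12: '*' -> SPECIAL
  pos 16: '.' -> SPECIAL
  pos 22: '$' -> SPECIAL
  pos 26: '?' -> SPECIAL
  pos 28: '.' -> SPECIAL
  pos 32: '$' -> SPECIAL
Special chars found: [')', '|', '*', '.', '$', '?', '.', '$']
Total: 8

8


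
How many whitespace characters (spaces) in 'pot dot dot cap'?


\s matches whitespace characters (spaces, tabs, etc.).
Text: 'pot dot dot cap'
This text has 4 words separated by spaces.
Number of spaces = number of words - 1 = 4 - 1 = 3

3


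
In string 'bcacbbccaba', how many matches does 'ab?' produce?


Pattern 'ab?' matches 'a' optionally followed by 'b'.
String: 'bcacbbccaba'
Scanning left to right for 'a' then checking next char:
  Match 1: 'a' (a not followed by b)
  Match 2: 'ab' (a followed by b)
  Match 3: 'a' (a not followed by b)
Total matches: 3

3


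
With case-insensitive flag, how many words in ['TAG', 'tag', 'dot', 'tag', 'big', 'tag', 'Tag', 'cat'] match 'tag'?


Case-insensitive matching: compare each word's lowercase form to 'tag'.
  'TAG' -> lower='tag' -> MATCH
  'tag' -> lower='tag' -> MATCH
  'dot' -> lower='dot' -> no
  'tag' -> lower='tag' -> MATCH
  'big' -> lower='big' -> no
  'tag' -> lower='tag' -> MATCH
  'Tag' -> lower='tag' -> MATCH
  'cat' -> lower='cat' -> no
Matches: ['TAG', 'tag', 'tag', 'tag', 'Tag']
Count: 5

5


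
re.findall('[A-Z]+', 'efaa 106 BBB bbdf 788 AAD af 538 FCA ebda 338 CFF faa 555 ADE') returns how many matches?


Pattern '[A-Z]+' finds one or more uppercase letters.
Text: 'efaa 106 BBB bbdf 788 AAD af 538 FCA ebda 338 CFF faa 555 ADE'
Scanning for matches:
  Match 1: 'BBB'
  Match 2: 'AAD'
  Match 3: 'FCA'
  Match 4: 'CFF'
  Match 5: 'ADE'
Total matches: 5

5


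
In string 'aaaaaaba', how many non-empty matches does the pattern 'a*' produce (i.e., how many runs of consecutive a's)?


Pattern 'a*' matches zero or more a's. We want non-empty runs of consecutive a's.
String: 'aaaaaaba'
Walking through the string to find runs of a's:
  Run 1: positions 0-5 -> 'aaaaaa'
  Run 2: positions 7-7 -> 'a'
Non-empty runs found: ['aaaaaa', 'a']
Count: 2

2


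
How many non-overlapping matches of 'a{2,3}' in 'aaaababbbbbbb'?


Pattern 'a{2,3}' matches between 2 and 3 consecutive a's (greedy).
String: 'aaaababbbbbbb'
Finding runs of a's and applying greedy matching:
  Run at pos 0: 'aaaa' (length 4)
  Run at pos 5: 'a' (length 1)
Matches: ['aaa']
Count: 1

1


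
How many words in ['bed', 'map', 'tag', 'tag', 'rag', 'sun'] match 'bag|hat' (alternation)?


Alternation 'bag|hat' matches either 'bag' or 'hat'.
Checking each word:
  'bed' -> no
  'map' -> no
  'tag' -> no
  'tag' -> no
  'rag' -> no
  'sun' -> no
Matches: []
Count: 0

0


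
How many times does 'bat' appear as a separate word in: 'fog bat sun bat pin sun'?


Scanning each word for exact match 'bat':
  Word 1: 'fog' -> no
  Word 2: 'bat' -> MATCH
  Word 3: 'sun' -> no
  Word 4: 'bat' -> MATCH
  Word 5: 'pin' -> no
  Word 6: 'sun' -> no
Total matches: 2

2


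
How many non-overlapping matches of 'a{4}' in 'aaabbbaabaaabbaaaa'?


Pattern 'a{4}' matches exactly 4 consecutive a's (greedy, non-overlapping).
String: 'aaabbbaabaaabbaaaa'
Scanning for runs of a's:
  Run at pos 0: 'aaa' (length 3) -> 0 match(es)
  Run at pos 6: 'aa' (length 2) -> 0 match(es)
  Run at pos 9: 'aaa' (length 3) -> 0 match(es)
  Run at pos 14: 'aaaa' (length 4) -> 1 match(es)
Matches found: ['aaaa']
Total: 1

1


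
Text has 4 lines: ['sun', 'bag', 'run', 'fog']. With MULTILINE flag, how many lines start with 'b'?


With MULTILINE flag, ^ matches the start of each line.
Lines: ['sun', 'bag', 'run', 'fog']
Checking which lines start with 'b':
  Line 1: 'sun' -> no
  Line 2: 'bag' -> MATCH
  Line 3: 'run' -> no
  Line 4: 'fog' -> no
Matching lines: ['bag']
Count: 1

1


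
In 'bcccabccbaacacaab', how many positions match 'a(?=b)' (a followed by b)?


Lookahead 'a(?=b)' matches 'a' only when followed by 'b'.
String: 'bcccabccbaacacaab'
Checking each position where char is 'a':
  pos 4: 'a' -> MATCH (next='b')
  pos 9: 'a' -> no (next='a')
  pos 10: 'a' -> no (next='c')
  pos 12: 'a' -> no (next='c')
  pos 14: 'a' -> no (next='a')
  pos 15: 'a' -> MATCH (next='b')
Matching positions: [4, 15]
Count: 2

2


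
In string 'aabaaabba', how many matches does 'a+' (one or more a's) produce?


Pattern 'a+' matches one or more consecutive a's.
String: 'aabaaabba'
Scanning for runs of a:
  Match 1: 'aa' (length 2)
  Match 2: 'aaa' (length 3)
  Match 3: 'a' (length 1)
Total matches: 3

3


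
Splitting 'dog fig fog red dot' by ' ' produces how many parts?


Splitting by ' ' breaks the string at each occurrence of the separator.
Text: 'dog fig fog red dot'
Parts after split:
  Part 1: 'dog'
  Part 2: 'fig'
  Part 3: 'fog'
  Part 4: 'red'
  Part 5: 'dot'
Total parts: 5

5


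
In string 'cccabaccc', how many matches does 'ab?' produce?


Pattern 'ab?' matches 'a' optionally followed by 'b'.
String: 'cccabaccc'
Scanning left to right for 'a' then checking next char:
  Match 1: 'ab' (a followed by b)
  Match 2: 'a' (a not followed by b)
Total matches: 2

2


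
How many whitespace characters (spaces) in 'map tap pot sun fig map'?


\s matches whitespace characters (spaces, tabs, etc.).
Text: 'map tap pot sun fig map'
This text has 6 words separated by spaces.
Number of spaces = number of words - 1 = 6 - 1 = 5

5


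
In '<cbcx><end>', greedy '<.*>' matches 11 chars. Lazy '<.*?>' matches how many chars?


Greedy '<.*>' tries to match as MUCH as possible.
Lazy '<.*?>' tries to match as LITTLE as possible.

String: '<cbcx><end>'
Greedy '<.*>' starts at first '<' and extends to the LAST '>': '<cbcx><end>' (11 chars)
Lazy '<.*?>' starts at first '<' and stops at the FIRST '>': '<cbcx>' (6 chars)

6


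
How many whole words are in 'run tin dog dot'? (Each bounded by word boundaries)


Word boundaries (\b) mark the start/end of each word.
Text: 'run tin dog dot'
Splitting by whitespace:
  Word 1: 'run'
  Word 2: 'tin'
  Word 3: 'dog'
  Word 4: 'dot'
Total whole words: 4

4


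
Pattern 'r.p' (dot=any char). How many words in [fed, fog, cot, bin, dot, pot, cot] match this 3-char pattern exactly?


Pattern 'r.p' means: starts with 'r', any single char, ends with 'p'.
Checking each word (must be exactly 3 chars):
  'fed' (len=3): no
  'fog' (len=3): no
  'cot' (len=3): no
  'bin' (len=3): no
  'dot' (len=3): no
  'pot' (len=3): no
  'cot' (len=3): no
Matching words: []
Total: 0

0


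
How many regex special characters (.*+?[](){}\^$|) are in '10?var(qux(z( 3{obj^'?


Regex special characters are: . * + ? [ ] ( ) { } \ ^ $ |
Scanning '10?var(qux(z( 3{obj^':
  pos 2: '?' -> SPECIAL
  pos 6: '(' -> SPECIAL
  pos 10: '(' -> SPECIAL
  pos 12: '(' -> SPECIAL
  pos 15: '{' -> SPECIAL
  pos 19: '^' -> SPECIAL
Special chars found: ['?', '(', '(', '(', '{', '^']
Total: 6

6


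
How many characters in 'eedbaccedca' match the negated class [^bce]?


Negated class [^bce] matches any char NOT in {b, c, e}
Scanning 'eedbaccedca':
  pos 0: 'e' -> no (excluded)
  pos 1: 'e' -> no (excluded)
  pos 2: 'd' -> MATCH
  pos 3: 'b' -> no (excluded)
  pos 4: 'a' -> MATCH
  pos 5: 'c' -> no (excluded)
  pos 6: 'c' -> no (excluded)
  pos 7: 'e' -> no (excluded)
  pos 8: 'd' -> MATCH
  pos 9: 'c' -> no (excluded)
  pos 10: 'a' -> MATCH
Total matches: 4

4


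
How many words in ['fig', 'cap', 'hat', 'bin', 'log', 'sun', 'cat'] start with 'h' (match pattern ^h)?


Pattern ^h anchors to start of word. Check which words begin with 'h':
  'fig' -> no
  'cap' -> no
  'hat' -> MATCH (starts with 'h')
  'bin' -> no
  'log' -> no
  'sun' -> no
  'cat' -> no
Matching words: ['hat']
Count: 1

1


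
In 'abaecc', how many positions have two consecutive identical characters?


Looking for consecutive identical characters in 'abaecc':
  pos 0-1: 'a' vs 'b' -> different
  pos 1-2: 'b' vs 'a' -> different
  pos 2-3: 'a' vs 'e' -> different
  pos 3-4: 'e' vs 'c' -> different
  pos 4-5: 'c' vs 'c' -> MATCH ('cc')
Consecutive identical pairs: ['cc']
Count: 1

1


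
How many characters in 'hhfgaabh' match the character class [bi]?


Character class [bi] matches any of: {b, i}
Scanning string 'hhfgaabh' character by character:
  pos 0: 'h' -> no
  pos 1: 'h' -> no
  pos 2: 'f' -> no
  pos 3: 'g' -> no
  pos 4: 'a' -> no
  pos 5: 'a' -> no
  pos 6: 'b' -> MATCH
  pos 7: 'h' -> no
Total matches: 1

1


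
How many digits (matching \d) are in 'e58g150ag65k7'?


\d matches any digit 0-9.
Scanning 'e58g150ag65k7':
  pos 1: '5' -> DIGIT
  pos 2: '8' -> DIGIT
  pos 4: '1' -> DIGIT
  pos 5: '5' -> DIGIT
  pos 6: '0' -> DIGIT
  pos 9: '6' -> DIGIT
  pos 10: '5' -> DIGIT
  pos 12: '7' -> DIGIT
Digits found: ['5', '8', '1', '5', '0', '6', '5', '7']
Total: 8

8


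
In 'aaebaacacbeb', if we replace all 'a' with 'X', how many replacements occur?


re.sub('a', 'X', text) replaces every occurrence of 'a' with 'X'.
Text: 'aaebaacacbeb'
Scanning for 'a':
  pos 0: 'a' -> replacement #1
  pos 1: 'a' -> replacement #2
  pos 4: 'a' -> replacement #3
  pos 5: 'a' -> replacement #4
  pos 7: 'a' -> replacement #5
Total replacements: 5

5


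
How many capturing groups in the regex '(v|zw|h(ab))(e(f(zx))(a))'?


To count capturing groups, count each '(' that starts a group.
Pattern: '(v|zw|h(ab))(e(f(zx))(a))'
Walking through the pattern:
  Position 0: '(' -> group #1
  Position 7: '(' -> group #2
  Position 12: '(' -> group #3
  Position 14: '(' -> group #4
  Position 16: '(' -> group #5
  Position 21: '(' -> group #6
Total capturing groups: 6

6


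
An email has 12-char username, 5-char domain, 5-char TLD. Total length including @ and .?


An email address has format: username@domain.tld
Username length: 12
'@' character: 1
Domain length: 5
'.' character: 1
TLD length: 5
Total = 12 + 1 + 5 + 1 + 5 = 24

24
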